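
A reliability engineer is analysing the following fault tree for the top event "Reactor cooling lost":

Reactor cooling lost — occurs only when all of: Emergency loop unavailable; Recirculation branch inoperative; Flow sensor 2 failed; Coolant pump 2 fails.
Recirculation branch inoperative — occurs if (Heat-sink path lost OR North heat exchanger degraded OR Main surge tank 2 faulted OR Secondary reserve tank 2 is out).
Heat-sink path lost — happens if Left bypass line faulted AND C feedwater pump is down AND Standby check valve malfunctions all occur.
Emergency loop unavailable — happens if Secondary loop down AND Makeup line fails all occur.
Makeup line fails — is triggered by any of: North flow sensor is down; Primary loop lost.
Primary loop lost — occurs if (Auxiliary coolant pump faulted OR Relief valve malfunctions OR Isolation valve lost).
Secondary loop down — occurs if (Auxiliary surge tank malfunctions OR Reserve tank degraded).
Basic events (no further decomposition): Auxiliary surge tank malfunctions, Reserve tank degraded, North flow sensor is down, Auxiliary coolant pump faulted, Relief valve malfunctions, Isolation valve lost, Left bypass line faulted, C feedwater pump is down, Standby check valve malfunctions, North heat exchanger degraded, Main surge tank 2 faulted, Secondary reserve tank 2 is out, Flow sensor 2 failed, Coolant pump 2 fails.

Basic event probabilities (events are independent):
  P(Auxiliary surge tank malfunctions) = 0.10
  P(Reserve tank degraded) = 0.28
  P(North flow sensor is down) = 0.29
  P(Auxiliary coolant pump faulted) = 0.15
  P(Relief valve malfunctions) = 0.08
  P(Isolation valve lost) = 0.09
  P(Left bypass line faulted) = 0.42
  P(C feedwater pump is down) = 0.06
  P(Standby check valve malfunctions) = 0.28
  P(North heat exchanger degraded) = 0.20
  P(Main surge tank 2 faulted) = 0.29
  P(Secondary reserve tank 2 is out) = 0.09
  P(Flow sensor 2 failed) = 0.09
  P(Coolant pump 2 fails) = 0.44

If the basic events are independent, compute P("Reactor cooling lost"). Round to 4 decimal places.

0.0034

P(Secondary loop down) [OR] = 1 − (1−0.10) × (1−0.28) = 0.352000
P(Primary loop lost) [OR] = 1 − (1−0.15) × (1−0.08) × (1−0.09) = 0.288380
P(Makeup line fails) [OR] = 1 − (1−0.29) × (1−0.288380) = 0.494750
P(Emergency loop unavailable) [AND] = 0.352000 × 0.494750 = 0.174152
P(Heat-sink path lost) [AND] = 0.42 × 0.06 × 0.28 = 0.007056
P(Recirculation branch inoperative) [OR] = 1 − (1−0.007056) × (1−0.20) × (1−0.29) × (1−0.09) = 0.486767
P(Reactor cooling lost) [AND] = 0.174152 × 0.486767 × 0.09 × 0.44 = 0.003357
Rounded to 4 decimal places: P(Reactor cooling lost) ≈ 0.0034.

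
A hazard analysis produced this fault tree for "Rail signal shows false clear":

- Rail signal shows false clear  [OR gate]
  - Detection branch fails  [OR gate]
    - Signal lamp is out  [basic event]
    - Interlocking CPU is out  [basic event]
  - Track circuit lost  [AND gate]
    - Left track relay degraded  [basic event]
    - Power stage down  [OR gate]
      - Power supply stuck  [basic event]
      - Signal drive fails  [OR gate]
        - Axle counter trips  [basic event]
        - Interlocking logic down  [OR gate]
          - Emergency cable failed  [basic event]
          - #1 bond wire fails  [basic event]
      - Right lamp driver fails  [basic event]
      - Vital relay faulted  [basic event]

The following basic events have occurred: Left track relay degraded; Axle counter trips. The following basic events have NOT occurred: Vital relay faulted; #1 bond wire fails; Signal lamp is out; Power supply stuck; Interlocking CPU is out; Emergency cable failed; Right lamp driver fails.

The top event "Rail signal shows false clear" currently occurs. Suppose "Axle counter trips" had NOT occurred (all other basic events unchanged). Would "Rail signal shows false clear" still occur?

No

Counterfactual: set "Axle counter trips" to not occurred.
Detection branch fails [OR]: Signal lamp is out=not, Interlocking CPU is out=not → no input occurs → does not occur.
Interlocking logic down [OR]: Emergency cable failed=not, #1 bond wire fails=not → no input occurs → does not occur.
Signal drive fails [OR]: Axle counter trips=not, Interlocking logic down=not → no input occurs → does not occur.
Power stage down [OR]: Power supply stuck=not, Signal drive fails=not, Right lamp driver fails=not, Vital relay faulted=not → no input occurs → does not occur.
Track circuit lost [AND]: Left track relay degraded=occurs, Power stage down=not → not all inputs occur → does not occur.
Rail signal shows false clear [OR]: Detection branch fails=not, Track circuit lost=not → no input occurs → does not occur.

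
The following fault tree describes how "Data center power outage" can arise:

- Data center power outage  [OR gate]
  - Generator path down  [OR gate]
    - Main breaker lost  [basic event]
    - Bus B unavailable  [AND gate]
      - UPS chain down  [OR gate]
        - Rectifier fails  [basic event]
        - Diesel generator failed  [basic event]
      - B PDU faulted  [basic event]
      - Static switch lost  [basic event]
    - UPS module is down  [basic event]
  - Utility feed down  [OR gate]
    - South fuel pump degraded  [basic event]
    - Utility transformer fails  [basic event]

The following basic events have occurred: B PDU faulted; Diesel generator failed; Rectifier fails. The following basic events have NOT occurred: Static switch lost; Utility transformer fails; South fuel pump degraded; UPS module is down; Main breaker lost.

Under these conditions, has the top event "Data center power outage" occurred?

UPS chain down [OR]: Rectifier fails=occurs, Diesel generator failed=occurs → at least one input occurs → occurs.
Bus B unavailable [AND]: UPS chain down=occurs, B PDU faulted=occurs, Static switch lost=not → not all inputs occur → does not occur.
Generator path down [OR]: Main breaker lost=not, Bus B unavailable=not, UPS module is down=not → no input occurs → does not occur.
Utility feed down [OR]: South fuel pump degraded=not, Utility transformer fails=not → no input occurs → does not occur.
Data center power outage [OR]: Generator path down=not, Utility feed down=not → no input occurs → does not occur.

No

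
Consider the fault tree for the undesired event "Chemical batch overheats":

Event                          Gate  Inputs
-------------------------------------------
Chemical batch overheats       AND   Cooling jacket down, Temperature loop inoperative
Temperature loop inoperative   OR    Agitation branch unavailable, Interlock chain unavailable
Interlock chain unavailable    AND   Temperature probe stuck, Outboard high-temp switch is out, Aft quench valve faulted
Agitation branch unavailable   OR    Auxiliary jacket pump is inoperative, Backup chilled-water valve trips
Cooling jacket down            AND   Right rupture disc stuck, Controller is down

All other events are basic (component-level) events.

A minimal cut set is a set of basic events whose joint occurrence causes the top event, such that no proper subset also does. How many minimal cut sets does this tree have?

Cooling jacket down [AND]: one cut set from each child combined → 1 × 1 = 1 cut set(s).
Agitation branch unavailable [OR]: union of children's cut sets → 2 cut set(s).
Interlock chain unavailable [AND]: one cut set from each child combined → 1 × 1 × 1 = 1 cut set(s).
Temperature loop inoperative [OR]: union of children's cut sets → 3 cut set(s).
Chemical batch overheats [AND]: one cut set from each child combined → 1 × 3 = 3 cut set(s).
Minimal cut sets: {Auxiliary jacket pump is inoperative, Controller is down, Right rupture disc stuck}; {Backup chilled-water valve trips, Controller is down, Right rupture disc stuck}; {Aft quench valve faulted, Controller is down, Outboard high-temp switch is out, Right rupture disc stuck, Temperature probe stuck}.

3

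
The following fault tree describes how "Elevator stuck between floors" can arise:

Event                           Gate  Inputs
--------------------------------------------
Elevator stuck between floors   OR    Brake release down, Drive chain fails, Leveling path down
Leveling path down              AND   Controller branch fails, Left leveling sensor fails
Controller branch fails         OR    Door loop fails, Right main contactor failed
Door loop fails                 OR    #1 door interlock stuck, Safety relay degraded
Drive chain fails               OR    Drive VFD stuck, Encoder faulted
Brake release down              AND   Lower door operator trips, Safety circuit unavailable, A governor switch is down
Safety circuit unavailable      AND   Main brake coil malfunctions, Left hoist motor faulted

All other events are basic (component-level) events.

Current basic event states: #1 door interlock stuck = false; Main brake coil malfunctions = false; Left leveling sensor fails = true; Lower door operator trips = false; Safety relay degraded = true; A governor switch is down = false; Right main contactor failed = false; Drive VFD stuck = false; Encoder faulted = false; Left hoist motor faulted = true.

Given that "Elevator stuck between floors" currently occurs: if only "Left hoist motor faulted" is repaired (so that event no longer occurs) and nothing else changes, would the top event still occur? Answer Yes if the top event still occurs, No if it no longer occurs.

Counterfactual: set "Left hoist motor faulted" to not occurred.
Safety circuit unavailable [AND]: Main brake coil malfunctions=not, Left hoist motor faulted=not → not all inputs occur → does not occur.
Brake release down [AND]: Lower door operator trips=not, Safety circuit unavailable=not, A governor switch is down=not → not all inputs occur → does not occur.
Drive chain fails [OR]: Drive VFD stuck=not, Encoder faulted=not → no input occurs → does not occur.
Door loop fails [OR]: #1 door interlock stuck=not, Safety relay degraded=occurs → at least one input occurs → occurs.
Controller branch fails [OR]: Door loop fails=occurs, Right main contactor failed=not → at least one input occurs → occurs.
Leveling path down [AND]: Controller branch fails=occurs, Left leveling sensor fails=occurs → all inputs occur → occurs.
Elevator stuck between floors [OR]: Brake release down=not, Drive chain fails=not, Leveling path down=occurs → at least one input occurs → occurs.

Yes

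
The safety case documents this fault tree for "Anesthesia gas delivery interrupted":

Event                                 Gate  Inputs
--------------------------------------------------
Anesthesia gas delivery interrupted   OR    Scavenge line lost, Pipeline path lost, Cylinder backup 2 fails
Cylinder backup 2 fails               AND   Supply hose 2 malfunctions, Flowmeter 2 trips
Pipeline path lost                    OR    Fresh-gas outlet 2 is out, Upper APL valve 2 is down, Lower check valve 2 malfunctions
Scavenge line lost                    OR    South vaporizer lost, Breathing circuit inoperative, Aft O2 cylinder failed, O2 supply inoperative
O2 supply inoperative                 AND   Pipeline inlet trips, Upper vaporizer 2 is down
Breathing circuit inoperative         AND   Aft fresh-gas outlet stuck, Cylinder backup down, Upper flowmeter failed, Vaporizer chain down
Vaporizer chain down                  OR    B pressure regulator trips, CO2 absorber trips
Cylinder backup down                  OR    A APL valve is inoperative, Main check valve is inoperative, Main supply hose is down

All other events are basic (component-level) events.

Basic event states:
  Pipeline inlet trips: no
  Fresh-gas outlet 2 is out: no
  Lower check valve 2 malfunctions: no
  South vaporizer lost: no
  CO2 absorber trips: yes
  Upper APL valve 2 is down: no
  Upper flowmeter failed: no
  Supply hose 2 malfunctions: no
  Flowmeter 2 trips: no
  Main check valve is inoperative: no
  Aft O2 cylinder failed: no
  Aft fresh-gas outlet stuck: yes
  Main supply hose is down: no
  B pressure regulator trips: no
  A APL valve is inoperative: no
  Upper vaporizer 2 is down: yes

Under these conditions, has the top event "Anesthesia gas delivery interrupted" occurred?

Cylinder backup down [OR]: A APL valve is inoperative=not, Main check valve is inoperative=not, Main supply hose is down=not → no input occurs → does not occur.
Vaporizer chain down [OR]: B pressure regulator trips=not, CO2 absorber trips=occurs → at least one input occurs → occurs.
Breathing circuit inoperative [AND]: Aft fresh-gas outlet stuck=occurs, Cylinder backup down=not, Upper flowmeter failed=not, Vaporizer chain down=occurs → not all inputs occur → does not occur.
O2 supply inoperative [AND]: Pipeline inlet trips=not, Upper vaporizer 2 is down=occurs → not all inputs occur → does not occur.
Scavenge line lost [OR]: South vaporizer lost=not, Breathing circuit inoperative=not, Aft O2 cylinder failed=not, O2 supply inoperative=not → no input occurs → does not occur.
Pipeline path lost [OR]: Fresh-gas outlet 2 is out=not, Upper APL valve 2 is down=not, Lower check valve 2 malfunctions=not → no input occurs → does not occur.
Cylinder backup 2 fails [AND]: Supply hose 2 malfunctions=not, Flowmeter 2 trips=not → not all inputs occur → does not occur.
Anesthesia gas delivery interrupted [OR]: Scavenge line lost=not, Pipeline path lost=not, Cylinder backup 2 fails=not → no input occurs → does not occur.

No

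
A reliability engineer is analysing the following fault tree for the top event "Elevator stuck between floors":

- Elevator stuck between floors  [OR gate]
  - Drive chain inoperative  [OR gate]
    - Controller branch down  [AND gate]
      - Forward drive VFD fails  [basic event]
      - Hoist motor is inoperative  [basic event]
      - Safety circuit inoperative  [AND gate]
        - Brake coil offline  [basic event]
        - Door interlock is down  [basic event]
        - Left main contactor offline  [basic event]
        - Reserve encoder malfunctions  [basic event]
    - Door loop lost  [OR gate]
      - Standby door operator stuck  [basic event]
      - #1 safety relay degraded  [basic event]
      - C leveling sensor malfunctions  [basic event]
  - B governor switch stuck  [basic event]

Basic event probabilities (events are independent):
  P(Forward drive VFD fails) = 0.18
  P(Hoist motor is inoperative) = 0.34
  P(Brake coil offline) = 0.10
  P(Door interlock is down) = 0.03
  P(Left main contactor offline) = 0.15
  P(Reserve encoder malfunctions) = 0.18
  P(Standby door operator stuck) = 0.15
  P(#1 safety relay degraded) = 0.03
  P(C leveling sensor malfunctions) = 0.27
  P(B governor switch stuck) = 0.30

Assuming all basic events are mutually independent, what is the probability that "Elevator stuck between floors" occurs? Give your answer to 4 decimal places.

0.5787

P(Safety circuit inoperative) [AND] = 0.10 × 0.03 × 0.15 × 0.18 = 0.000081
P(Controller branch down) [AND] = 0.18 × 0.34 × 0.000081 = 0.000005
P(Door loop lost) [OR] = 1 − (1−0.15) × (1−0.03) × (1−0.27) = 0.398115
P(Drive chain inoperative) [OR] = 1 − (1−0.000005) × (1−0.398115) = 0.398118
P(Elevator stuck between floors) [OR] = 1 − (1−0.398118) × (1−0.30) = 0.578683
Rounded to 4 decimal places: P(Elevator stuck between floors) ≈ 0.5787.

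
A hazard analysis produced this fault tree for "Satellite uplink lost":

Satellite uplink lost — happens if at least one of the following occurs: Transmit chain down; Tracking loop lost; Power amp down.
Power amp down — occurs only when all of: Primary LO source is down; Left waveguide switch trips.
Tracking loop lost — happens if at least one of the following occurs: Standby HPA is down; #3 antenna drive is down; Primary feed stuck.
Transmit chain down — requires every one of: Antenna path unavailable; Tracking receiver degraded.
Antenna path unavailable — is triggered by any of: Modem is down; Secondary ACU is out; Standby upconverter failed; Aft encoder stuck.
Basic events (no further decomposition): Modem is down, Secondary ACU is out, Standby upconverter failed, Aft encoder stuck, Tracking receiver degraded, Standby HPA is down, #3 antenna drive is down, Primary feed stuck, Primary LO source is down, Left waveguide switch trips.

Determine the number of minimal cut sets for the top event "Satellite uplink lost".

Antenna path unavailable [OR]: union of children's cut sets → 4 cut set(s).
Transmit chain down [AND]: one cut set from each child combined → 4 × 1 = 4 cut set(s).
Tracking loop lost [OR]: union of children's cut sets → 3 cut set(s).
Power amp down [AND]: one cut set from each child combined → 1 × 1 = 1 cut set(s).
Satellite uplink lost [OR]: union of children's cut sets → 8 cut set(s).
Minimal cut sets: {Modem is down, Tracking receiver degraded}; {Secondary ACU is out, Tracking receiver degraded}; {Standby upconverter failed, Tracking receiver degraded}; {Aft encoder stuck, Tracking receiver degraded}; {Standby HPA is down}; {#3 antenna drive is down}; {Primary feed stuck}; {Left waveguide switch trips, Primary LO source is down}.

8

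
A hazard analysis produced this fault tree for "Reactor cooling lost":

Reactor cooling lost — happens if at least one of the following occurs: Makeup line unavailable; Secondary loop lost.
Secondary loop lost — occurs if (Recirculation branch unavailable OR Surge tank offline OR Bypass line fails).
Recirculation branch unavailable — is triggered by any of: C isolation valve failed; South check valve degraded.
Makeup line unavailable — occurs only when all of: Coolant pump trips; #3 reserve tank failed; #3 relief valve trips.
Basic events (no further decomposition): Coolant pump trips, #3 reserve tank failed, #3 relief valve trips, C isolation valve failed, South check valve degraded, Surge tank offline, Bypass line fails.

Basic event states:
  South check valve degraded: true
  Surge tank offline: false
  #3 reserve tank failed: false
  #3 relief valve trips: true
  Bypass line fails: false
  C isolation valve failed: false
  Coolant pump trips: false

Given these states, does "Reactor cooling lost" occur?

Yes

Makeup line unavailable [AND]: Coolant pump trips=not, #3 reserve tank failed=not, #3 relief valve trips=occurs → not all inputs occur → does not occur.
Recirculation branch unavailable [OR]: C isolation valve failed=not, South check valve degraded=occurs → at least one input occurs → occurs.
Secondary loop lost [OR]: Recirculation branch unavailable=occurs, Surge tank offline=not, Bypass line fails=not → at least one input occurs → occurs.
Reactor cooling lost [OR]: Makeup line unavailable=not, Secondary loop lost=occurs → at least one input occurs → occurs.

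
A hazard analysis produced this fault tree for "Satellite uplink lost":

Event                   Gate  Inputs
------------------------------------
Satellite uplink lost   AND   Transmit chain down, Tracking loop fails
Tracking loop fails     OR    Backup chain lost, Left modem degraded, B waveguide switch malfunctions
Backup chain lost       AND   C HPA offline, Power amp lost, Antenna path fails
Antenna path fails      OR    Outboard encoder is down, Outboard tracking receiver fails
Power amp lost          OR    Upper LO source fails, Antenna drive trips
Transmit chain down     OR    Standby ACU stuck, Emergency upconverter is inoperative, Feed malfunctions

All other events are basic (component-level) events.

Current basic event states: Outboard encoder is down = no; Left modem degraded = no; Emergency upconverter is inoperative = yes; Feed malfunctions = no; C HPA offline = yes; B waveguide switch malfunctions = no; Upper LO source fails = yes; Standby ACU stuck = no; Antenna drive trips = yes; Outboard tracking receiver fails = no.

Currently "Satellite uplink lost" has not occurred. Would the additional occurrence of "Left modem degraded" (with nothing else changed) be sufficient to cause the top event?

Counterfactual: set "Left modem degraded" to occurred.
Transmit chain down [OR]: Standby ACU stuck=not, Emergency upconverter is inoperative=occurs, Feed malfunctions=not → at least one input occurs → occurs.
Power amp lost [OR]: Upper LO source fails=occurs, Antenna drive trips=occurs → at least one input occurs → occurs.
Antenna path fails [OR]: Outboard encoder is down=not, Outboard tracking receiver fails=not → no input occurs → does not occur.
Backup chain lost [AND]: C HPA offline=occurs, Power amp lost=occurs, Antenna path fails=not → not all inputs occur → does not occur.
Tracking loop fails [OR]: Backup chain lost=not, Left modem degraded=occurs, B waveguide switch malfunctions=not → at least one input occurs → occurs.
Satellite uplink lost [AND]: Transmit chain down=occurs, Tracking loop fails=occurs → all inputs occur → occurs.

Yes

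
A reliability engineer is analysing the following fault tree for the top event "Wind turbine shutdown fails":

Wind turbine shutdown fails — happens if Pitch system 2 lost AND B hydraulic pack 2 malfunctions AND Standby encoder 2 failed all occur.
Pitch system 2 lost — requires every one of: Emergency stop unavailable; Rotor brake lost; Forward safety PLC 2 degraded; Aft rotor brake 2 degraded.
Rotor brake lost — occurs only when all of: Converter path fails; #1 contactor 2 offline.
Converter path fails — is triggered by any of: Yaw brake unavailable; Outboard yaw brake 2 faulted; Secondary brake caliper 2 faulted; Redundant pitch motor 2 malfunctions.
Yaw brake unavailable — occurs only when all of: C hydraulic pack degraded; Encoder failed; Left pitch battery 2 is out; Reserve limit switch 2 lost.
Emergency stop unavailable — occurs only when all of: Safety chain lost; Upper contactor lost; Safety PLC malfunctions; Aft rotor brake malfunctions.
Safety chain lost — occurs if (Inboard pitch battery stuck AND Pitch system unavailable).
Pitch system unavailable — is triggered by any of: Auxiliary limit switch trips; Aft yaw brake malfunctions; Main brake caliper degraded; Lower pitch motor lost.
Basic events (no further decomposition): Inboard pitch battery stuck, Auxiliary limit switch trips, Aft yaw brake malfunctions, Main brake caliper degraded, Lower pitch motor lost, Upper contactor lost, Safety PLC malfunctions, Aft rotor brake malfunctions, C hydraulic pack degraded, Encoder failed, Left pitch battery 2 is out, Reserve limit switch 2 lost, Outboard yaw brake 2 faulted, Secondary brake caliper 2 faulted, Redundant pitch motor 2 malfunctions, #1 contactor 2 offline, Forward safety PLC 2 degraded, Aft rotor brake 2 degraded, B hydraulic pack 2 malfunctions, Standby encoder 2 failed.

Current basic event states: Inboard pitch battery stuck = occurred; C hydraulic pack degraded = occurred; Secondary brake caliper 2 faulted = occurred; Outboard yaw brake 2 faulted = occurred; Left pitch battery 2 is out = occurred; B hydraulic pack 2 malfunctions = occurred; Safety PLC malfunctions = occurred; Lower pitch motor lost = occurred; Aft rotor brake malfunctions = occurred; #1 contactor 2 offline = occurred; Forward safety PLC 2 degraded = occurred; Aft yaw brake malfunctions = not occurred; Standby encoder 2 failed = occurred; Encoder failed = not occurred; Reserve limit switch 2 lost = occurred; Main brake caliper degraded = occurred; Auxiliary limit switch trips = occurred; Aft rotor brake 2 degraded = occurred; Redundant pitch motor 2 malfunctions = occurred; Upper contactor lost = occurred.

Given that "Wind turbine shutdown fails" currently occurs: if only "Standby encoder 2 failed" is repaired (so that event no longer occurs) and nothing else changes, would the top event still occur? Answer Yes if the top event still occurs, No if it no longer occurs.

No

Counterfactual: set "Standby encoder 2 failed" to not occurred.
Pitch system unavailable [OR]: Auxiliary limit switch trips=occurs, Aft yaw brake malfunctions=not, Main brake caliper degraded=occurs, Lower pitch motor lost=occurs → at least one input occurs → occurs.
Safety chain lost [AND]: Inboard pitch battery stuck=occurs, Pitch system unavailable=occurs → all inputs occur → occurs.
Emergency stop unavailable [AND]: Safety chain lost=occurs, Upper contactor lost=occurs, Safety PLC malfunctions=occurs, Aft rotor brake malfunctions=occurs → all inputs occur → occurs.
Yaw brake unavailable [AND]: C hydraulic pack degraded=occurs, Encoder failed=not, Left pitch battery 2 is out=occurs, Reserve limit switch 2 lost=occurs → not all inputs occur → does not occur.
Converter path fails [OR]: Yaw brake unavailable=not, Outboard yaw brake 2 faulted=occurs, Secondary brake caliper 2 faulted=occurs, Redundant pitch motor 2 malfunctions=occurs → at least one input occurs → occurs.
Rotor brake lost [AND]: Converter path fails=occurs, #1 contactor 2 offline=occurs → all inputs occur → occurs.
Pitch system 2 lost [AND]: Emergency stop unavailable=occurs, Rotor brake lost=occurs, Forward safety PLC 2 degraded=occurs, Aft rotor brake 2 degraded=occurs → all inputs occur → occurs.
Wind turbine shutdown fails [AND]: Pitch system 2 lost=occurs, B hydraulic pack 2 malfunctions=occurs, Standby encoder 2 failed=not → not all inputs occur → does not occur.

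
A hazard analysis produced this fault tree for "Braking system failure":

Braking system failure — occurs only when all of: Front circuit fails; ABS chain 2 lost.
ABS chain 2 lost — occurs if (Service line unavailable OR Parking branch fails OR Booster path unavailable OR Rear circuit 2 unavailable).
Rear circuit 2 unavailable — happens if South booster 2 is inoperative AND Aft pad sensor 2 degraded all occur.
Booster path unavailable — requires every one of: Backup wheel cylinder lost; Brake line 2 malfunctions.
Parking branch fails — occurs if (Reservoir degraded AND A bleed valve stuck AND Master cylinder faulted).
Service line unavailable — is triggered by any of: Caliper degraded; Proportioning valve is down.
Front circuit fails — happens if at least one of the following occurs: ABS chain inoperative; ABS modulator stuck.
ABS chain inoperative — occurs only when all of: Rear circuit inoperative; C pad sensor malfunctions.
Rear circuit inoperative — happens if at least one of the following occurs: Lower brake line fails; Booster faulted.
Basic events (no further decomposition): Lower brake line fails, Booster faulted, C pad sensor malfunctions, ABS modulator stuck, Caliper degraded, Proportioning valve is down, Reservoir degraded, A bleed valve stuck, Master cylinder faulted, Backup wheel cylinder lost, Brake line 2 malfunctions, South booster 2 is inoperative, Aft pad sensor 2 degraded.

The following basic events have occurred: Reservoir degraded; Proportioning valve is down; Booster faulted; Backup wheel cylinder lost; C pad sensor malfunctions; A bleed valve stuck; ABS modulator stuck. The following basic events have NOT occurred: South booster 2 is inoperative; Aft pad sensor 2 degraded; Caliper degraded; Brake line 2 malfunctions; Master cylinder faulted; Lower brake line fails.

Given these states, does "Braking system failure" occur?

Yes

Rear circuit inoperative [OR]: Lower brake line fails=not, Booster faulted=occurs → at least one input occurs → occurs.
ABS chain inoperative [AND]: Rear circuit inoperative=occurs, C pad sensor malfunctions=occurs → all inputs occur → occurs.
Front circuit fails [OR]: ABS chain inoperative=occurs, ABS modulator stuck=occurs → at least one input occurs → occurs.
Service line unavailable [OR]: Caliper degraded=not, Proportioning valve is down=occurs → at least one input occurs → occurs.
Parking branch fails [AND]: Reservoir degraded=occurs, A bleed valve stuck=occurs, Master cylinder faulted=not → not all inputs occur → does not occur.
Booster path unavailable [AND]: Backup wheel cylinder lost=occurs, Brake line 2 malfunctions=not → not all inputs occur → does not occur.
Rear circuit 2 unavailable [AND]: South booster 2 is inoperative=not, Aft pad sensor 2 degraded=not → not all inputs occur → does not occur.
ABS chain 2 lost [OR]: Service line unavailable=occurs, Parking branch fails=not, Booster path unavailable=not, Rear circuit 2 unavailable=not → at least one input occurs → occurs.
Braking system failure [AND]: Front circuit fails=occurs, ABS chain 2 lost=occurs → all inputs occur → occurs.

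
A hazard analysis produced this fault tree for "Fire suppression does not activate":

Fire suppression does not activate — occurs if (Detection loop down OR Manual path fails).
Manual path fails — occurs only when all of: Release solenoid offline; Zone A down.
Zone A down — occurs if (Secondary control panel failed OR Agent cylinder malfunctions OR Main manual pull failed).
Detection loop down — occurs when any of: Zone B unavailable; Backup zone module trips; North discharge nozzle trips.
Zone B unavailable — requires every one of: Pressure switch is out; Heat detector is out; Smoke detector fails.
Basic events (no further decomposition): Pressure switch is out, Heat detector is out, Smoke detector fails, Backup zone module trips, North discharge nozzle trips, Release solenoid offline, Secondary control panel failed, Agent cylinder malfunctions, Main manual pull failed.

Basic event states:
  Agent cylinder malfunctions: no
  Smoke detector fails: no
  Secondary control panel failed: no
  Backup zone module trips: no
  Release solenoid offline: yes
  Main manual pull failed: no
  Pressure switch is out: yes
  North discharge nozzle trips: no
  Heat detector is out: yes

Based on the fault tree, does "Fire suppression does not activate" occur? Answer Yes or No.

Zone B unavailable [AND]: Pressure switch is out=occurs, Heat detector is out=occurs, Smoke detector fails=not → not all inputs occur → does not occur.
Detection loop down [OR]: Zone B unavailable=not, Backup zone module trips=not, North discharge nozzle trips=not → no input occurs → does not occur.
Zone A down [OR]: Secondary control panel failed=not, Agent cylinder malfunctions=not, Main manual pull failed=not → no input occurs → does not occur.
Manual path fails [AND]: Release solenoid offline=occurs, Zone A down=not → not all inputs occur → does not occur.
Fire suppression does not activate [OR]: Detection loop down=not, Manual path fails=not → no input occurs → does not occur.

No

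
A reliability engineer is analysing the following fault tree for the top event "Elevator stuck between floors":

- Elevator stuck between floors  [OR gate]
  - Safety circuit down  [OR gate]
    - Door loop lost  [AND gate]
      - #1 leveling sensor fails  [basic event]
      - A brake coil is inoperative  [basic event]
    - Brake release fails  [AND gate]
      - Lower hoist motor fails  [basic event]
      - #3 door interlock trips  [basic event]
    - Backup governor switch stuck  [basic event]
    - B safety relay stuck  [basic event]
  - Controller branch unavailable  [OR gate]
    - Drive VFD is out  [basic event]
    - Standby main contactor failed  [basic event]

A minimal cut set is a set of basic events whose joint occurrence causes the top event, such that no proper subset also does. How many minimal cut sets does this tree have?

Door loop lost [AND]: one cut set from each child combined → 1 × 1 = 1 cut set(s).
Brake release fails [AND]: one cut set from each child combined → 1 × 1 = 1 cut set(s).
Safety circuit down [OR]: union of children's cut sets → 4 cut set(s).
Controller branch unavailable [OR]: union of children's cut sets → 2 cut set(s).
Elevator stuck between floors [OR]: union of children's cut sets → 6 cut set(s).
Minimal cut sets: {#1 leveling sensor fails, A brake coil is inoperative}; {#3 door interlock trips, Lower hoist motor fails}; {Backup governor switch stuck}; {B safety relay stuck}; {Drive VFD is out}; {Standby main contactor failed}.

6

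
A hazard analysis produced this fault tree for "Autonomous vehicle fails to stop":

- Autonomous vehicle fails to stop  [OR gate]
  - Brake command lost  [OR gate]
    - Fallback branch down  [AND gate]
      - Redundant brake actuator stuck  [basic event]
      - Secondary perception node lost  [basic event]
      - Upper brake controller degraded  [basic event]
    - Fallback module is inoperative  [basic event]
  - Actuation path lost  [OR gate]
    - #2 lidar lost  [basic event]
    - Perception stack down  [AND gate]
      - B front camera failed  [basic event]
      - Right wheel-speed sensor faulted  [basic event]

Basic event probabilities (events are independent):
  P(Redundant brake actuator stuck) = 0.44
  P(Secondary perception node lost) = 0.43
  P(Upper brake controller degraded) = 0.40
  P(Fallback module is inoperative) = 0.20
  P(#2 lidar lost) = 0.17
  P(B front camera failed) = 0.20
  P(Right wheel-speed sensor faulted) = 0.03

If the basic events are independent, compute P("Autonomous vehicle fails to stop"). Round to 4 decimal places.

0.3899

P(Fallback branch down) [AND] = 0.44 × 0.43 × 0.40 = 0.075680
P(Brake command lost) [OR] = 1 − (1−0.075680) × (1−0.20) = 0.260544
P(Perception stack down) [AND] = 0.20 × 0.03 = 0.006000
P(Actuation path lost) [OR] = 1 − (1−0.17) × (1−0.006000) = 0.174980
P(Autonomous vehicle fails to stop) [OR] = 1 − (1−0.260544) × (1−0.174980) = 0.389934
Rounded to 4 decimal places: P(Autonomous vehicle fails to stop) ≈ 0.3899.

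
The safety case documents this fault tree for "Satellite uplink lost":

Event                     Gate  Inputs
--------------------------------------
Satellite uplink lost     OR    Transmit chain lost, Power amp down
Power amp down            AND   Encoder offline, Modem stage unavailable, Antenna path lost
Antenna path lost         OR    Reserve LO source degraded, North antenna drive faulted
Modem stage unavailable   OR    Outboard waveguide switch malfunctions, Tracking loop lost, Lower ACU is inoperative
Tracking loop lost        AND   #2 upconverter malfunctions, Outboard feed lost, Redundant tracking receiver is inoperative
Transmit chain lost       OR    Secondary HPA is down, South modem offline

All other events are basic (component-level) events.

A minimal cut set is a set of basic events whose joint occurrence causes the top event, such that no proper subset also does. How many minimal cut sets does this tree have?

8

Transmit chain lost [OR]: union of children's cut sets → 2 cut set(s).
Tracking loop lost [AND]: one cut set from each child combined → 1 × 1 × 1 = 1 cut set(s).
Modem stage unavailable [OR]: union of children's cut sets → 3 cut set(s).
Antenna path lost [OR]: union of children's cut sets → 2 cut set(s).
Power amp down [AND]: one cut set from each child combined → 1 × 3 × 2 = 6 cut set(s).
Satellite uplink lost [OR]: union of children's cut sets → 8 cut set(s).
Minimal cut sets: {Secondary HPA is down}; {South modem offline}; {Encoder offline, Outboard waveguide switch malfunctions, Reserve LO source degraded}; {Encoder offline, North antenna drive faulted, Outboard waveguide switch malfunctions}; {#2 upconverter malfunctions, Encoder offline, Outboard feed lost, Redundant tracking receiver is inoperative, Reserve LO source degraded}; {#2 upconverter malfunctions, Encoder offline, North antenna drive faulted, Outboard feed lost, Redundant tracking receiver is inoperative}; {Encoder offline, Lower ACU is inoperative, Reserve LO source degraded}; {Encoder offline, Lower ACU is inoperative, North antenna drive faulted}.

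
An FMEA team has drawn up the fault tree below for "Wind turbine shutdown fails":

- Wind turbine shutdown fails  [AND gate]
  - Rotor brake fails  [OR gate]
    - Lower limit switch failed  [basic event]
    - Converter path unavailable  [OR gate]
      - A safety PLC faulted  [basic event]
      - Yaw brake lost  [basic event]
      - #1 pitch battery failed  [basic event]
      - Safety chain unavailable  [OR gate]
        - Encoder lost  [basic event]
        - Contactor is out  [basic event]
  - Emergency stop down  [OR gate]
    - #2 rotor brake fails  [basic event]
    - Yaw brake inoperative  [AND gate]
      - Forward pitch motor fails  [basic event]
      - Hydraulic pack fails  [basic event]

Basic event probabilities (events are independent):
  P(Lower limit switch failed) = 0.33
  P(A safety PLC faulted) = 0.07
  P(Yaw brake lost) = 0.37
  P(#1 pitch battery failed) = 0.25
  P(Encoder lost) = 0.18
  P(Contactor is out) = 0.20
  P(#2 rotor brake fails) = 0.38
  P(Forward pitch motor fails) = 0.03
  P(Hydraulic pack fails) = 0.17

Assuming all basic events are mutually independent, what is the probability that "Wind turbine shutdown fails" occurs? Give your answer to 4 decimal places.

0.3092

P(Safety chain unavailable) [OR] = 1 − (1−0.18) × (1−0.20) = 0.344000
P(Converter path unavailable) [OR] = 1 − (1−0.07) × (1−0.37) × (1−0.25) × (1−0.344000) = 0.711737
P(Rotor brake fails) [OR] = 1 − (1−0.33) × (1−0.711737) = 0.806864
P(Yaw brake inoperative) [AND] = 0.03 × 0.17 = 0.005100
P(Emergency stop down) [OR] = 1 − (1−0.38) × (1−0.005100) = 0.383162
P(Wind turbine shutdown fails) [AND] = 0.806864 × 0.383162 = 0.309160
Rounded to 4 decimal places: P(Wind turbine shutdown fails) ≈ 0.3092.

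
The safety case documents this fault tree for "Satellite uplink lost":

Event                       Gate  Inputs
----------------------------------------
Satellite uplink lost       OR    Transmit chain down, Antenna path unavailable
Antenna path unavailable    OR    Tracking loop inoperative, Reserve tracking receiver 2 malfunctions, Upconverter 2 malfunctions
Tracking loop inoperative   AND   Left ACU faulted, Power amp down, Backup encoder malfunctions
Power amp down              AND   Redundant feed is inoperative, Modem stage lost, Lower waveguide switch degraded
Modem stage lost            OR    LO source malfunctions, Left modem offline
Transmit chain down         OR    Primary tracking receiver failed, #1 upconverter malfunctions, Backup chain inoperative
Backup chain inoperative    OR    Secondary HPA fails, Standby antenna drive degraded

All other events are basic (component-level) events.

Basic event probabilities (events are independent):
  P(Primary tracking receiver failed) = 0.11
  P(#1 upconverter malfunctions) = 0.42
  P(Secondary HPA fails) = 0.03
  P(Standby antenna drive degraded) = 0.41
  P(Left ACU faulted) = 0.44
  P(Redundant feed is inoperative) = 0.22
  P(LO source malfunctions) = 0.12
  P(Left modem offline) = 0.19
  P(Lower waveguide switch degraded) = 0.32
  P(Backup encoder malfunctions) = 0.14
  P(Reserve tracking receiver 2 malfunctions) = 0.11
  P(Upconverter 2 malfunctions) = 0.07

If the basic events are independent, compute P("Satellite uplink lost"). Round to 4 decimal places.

P(Backup chain inoperative) [OR] = 1 − (1−0.03) × (1−0.41) = 0.427700
P(Transmit chain down) [OR] = 1 − (1−0.11) × (1−0.42) × (1−0.427700) = 0.704579
P(Modem stage lost) [OR] = 1 − (1−0.12) × (1−0.19) = 0.287200
P(Power amp down) [AND] = 0.22 × 0.287200 × 0.32 = 0.020219
P(Tracking loop inoperative) [AND] = 0.44 × 0.020219 × 0.14 = 0.001245
P(Antenna path unavailable) [OR] = 1 − (1−0.001245) × (1−0.11) × (1−0.07) = 0.173330
P(Satellite uplink lost) [OR] = 1 − (1−0.704579) × (1−0.173330) = 0.755784
Rounded to 4 decimal places: P(Satellite uplink lost) ≈ 0.7558.

0.7558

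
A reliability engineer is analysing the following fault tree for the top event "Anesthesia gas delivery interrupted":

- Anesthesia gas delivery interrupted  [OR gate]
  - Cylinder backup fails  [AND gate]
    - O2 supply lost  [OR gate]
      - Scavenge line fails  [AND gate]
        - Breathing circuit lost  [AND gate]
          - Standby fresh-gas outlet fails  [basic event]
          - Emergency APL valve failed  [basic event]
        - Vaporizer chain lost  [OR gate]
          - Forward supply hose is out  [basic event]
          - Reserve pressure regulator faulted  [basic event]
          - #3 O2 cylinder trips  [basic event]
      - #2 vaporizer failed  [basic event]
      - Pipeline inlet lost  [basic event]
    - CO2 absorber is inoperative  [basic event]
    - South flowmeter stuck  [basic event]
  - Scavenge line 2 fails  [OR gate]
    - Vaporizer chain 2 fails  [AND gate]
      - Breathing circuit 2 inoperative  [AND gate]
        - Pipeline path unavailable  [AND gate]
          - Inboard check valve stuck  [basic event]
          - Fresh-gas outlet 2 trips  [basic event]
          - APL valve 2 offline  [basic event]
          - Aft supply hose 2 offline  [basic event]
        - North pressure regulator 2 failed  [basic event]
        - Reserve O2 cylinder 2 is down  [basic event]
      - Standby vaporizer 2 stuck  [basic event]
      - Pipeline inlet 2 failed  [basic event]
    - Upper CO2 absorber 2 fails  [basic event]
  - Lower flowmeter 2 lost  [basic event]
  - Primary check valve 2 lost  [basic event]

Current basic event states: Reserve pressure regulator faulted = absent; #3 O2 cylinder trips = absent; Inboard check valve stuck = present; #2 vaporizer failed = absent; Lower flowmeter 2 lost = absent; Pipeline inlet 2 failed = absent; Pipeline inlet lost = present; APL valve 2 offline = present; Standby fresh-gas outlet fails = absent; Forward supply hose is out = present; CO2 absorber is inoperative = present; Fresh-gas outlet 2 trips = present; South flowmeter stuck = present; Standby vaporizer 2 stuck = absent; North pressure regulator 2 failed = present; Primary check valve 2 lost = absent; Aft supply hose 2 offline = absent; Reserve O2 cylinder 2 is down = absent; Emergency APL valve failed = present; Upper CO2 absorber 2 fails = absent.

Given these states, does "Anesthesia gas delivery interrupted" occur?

Yes

Breathing circuit lost [AND]: Standby fresh-gas outlet fails=not, Emergency APL valve failed=occurs → not all inputs occur → does not occur.
Vaporizer chain lost [OR]: Forward supply hose is out=occurs, Reserve pressure regulator faulted=not, #3 O2 cylinder trips=not → at least one input occurs → occurs.
Scavenge line fails [AND]: Breathing circuit lost=not, Vaporizer chain lost=occurs → not all inputs occur → does not occur.
O2 supply lost [OR]: Scavenge line fails=not, #2 vaporizer failed=not, Pipeline inlet lost=occurs → at least one input occurs → occurs.
Cylinder backup fails [AND]: O2 supply lost=occurs, CO2 absorber is inoperative=occurs, South flowmeter stuck=occurs → all inputs occur → occurs.
Pipeline path unavailable [AND]: Inboard check valve stuck=occurs, Fresh-gas outlet 2 trips=occurs, APL valve 2 offline=occurs, Aft supply hose 2 offline=not → not all inputs occur → does not occur.
Breathing circuit 2 inoperative [AND]: Pipeline path unavailable=not, North pressure regulator 2 failed=occurs, Reserve O2 cylinder 2 is down=not → not all inputs occur → does not occur.
Vaporizer chain 2 fails [AND]: Breathing circuit 2 inoperative=not, Standby vaporizer 2 stuck=not, Pipeline inlet 2 failed=not → not all inputs occur → does not occur.
Scavenge line 2 fails [OR]: Vaporizer chain 2 fails=not, Upper CO2 absorber 2 fails=not → no input occurs → does not occur.
Anesthesia gas delivery interrupted [OR]: Cylinder backup fails=occurs, Scavenge line 2 fails=not, Lower flowmeter 2 lost=not, Primary check valve 2 lost=not → at least one input occurs → occurs.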